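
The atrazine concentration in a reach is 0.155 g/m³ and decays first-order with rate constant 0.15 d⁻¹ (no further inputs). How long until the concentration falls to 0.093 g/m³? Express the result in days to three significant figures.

t = ln(C₀/C)/k = ln(0.155/0.093)/0.15 = 0.5108/0.15 = 3.406 d.

3.41 d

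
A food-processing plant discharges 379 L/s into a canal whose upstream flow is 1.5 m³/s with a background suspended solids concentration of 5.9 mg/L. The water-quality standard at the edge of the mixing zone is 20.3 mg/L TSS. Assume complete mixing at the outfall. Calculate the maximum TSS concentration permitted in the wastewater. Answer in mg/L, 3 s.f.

77.3 mg/L

379 L/s = 0.379 m³/s.
Mass balance: 20.3·1.879 = 0.379·Cₑ + 1.5·5.9.
Cₑ = (38.14 − 8.85) / 0.379 = 77.29 mg/L.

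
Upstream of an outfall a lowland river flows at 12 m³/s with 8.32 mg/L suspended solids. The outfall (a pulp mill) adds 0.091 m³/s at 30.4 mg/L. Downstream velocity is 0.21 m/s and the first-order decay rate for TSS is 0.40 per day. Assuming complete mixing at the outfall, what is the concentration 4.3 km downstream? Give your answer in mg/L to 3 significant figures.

After complete mixing, C₀ = (0.091·30.4 + 12·8.32) / 12.09 = 8.486 mg/L.
Travel time t = 4300 m / 0.21 m/s = 2.048e+04 s = 0.237 d.
C = 8.486·exp(−0.40·0.237) = 8.486·0.9096 = 7.719 mg/L.

7.72 mg/L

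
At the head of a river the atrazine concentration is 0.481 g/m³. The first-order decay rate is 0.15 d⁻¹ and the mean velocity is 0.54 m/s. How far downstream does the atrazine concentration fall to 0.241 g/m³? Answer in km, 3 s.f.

215 km

From C = C₀·e^(−kt), t = ln(C₀/C)/k = ln(0.481/0.241)/0.15 = 0.6911/0.15 = 4.607 d.
Distance = v·t = 0.54 m/s × 3.981e+05 s = 2.15e+05 m = 215 km.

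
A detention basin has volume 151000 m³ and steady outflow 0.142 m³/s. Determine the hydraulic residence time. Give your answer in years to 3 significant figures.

0.0337 yr

Q = 0.142 m³/s × 3.156e+07 s/yr = 4.481e+06 m³/yr.
Hydraulic residence time τ = V/Q = 151000/4.481e+06 = 0.0337 yr.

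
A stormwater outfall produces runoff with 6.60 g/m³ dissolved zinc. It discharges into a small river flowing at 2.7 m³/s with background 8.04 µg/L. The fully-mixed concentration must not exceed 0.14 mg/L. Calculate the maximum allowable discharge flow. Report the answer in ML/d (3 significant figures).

8.04 µg/L = 0.00804 mg/L.
Mass balance at complete mixing: C_std·(Q_w + Q_r) = Q_w·C_e + Q_r·C_b.
Rearranging, Q_w = Q_r·(C_std − C_b)/(C_e − C_std) = 2.7·(0.14 − 0.00804) / (6.6 − 0.14) = 0.05515 m³/s.
= 4.765 ML/d.

4.77 ML/d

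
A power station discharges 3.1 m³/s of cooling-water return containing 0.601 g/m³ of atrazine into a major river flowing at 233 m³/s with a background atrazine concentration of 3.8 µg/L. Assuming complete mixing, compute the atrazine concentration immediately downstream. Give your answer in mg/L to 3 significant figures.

0.0116 mg/L

3.8 µg/L = 0.0038 mg/L.
Flow-weighted mixing gives C = (3.1·0.601 + 233·0.0038) / (3.1 + 233) = 2.748/236.1 = 0.01164 mg/L.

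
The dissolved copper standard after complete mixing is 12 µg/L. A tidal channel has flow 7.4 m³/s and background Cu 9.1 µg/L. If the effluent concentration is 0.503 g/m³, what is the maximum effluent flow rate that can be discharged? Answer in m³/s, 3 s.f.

0.0437 m³/s

9.1 µg/L = 0.0091 mg/L.
12 µg/L = 0.012 mg/L.
Mass balance at complete mixing: C_std·(Q_w + Q_r) = Q_w·C_e + Q_r·C_b.
Rearranging, Q_w = Q_r·(C_std − C_b)/(C_e − C_std) = 7.4·(0.012 − 0.0091) / (0.503 − 0.012) = 0.04371 m³/s.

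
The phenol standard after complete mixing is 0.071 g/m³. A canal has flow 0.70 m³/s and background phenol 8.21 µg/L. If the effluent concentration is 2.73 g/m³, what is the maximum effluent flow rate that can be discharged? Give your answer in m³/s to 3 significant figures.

8.21 µg/L = 0.00821 mg/L.
Mass balance at complete mixing: C_std·(Q_w + Q_r) = Q_w·C_e + Q_r·C_b.
Rearranging, Q_w = Q_r·(C_std − C_b)/(C_e − C_std) = 0.70·(0.071 − 0.00821) / (2.73 − 0.071) = 0.01653 m³/s.

0.0165 m³/s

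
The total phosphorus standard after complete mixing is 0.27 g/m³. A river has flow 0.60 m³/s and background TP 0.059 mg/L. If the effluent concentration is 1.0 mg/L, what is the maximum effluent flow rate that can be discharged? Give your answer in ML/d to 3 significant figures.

Mass balance at complete mixing: C_std·(Q_w + Q_r) = Q_w·C_e + Q_r·C_b.
Rearranging, Q_w = Q_r·(C_std − C_b)/(C_e − C_std) = 0.60·(0.27 − 0.059) / (1 − 0.27) = 0.1734 m³/s.
= 14.98 ML/d.

15.0 ML/d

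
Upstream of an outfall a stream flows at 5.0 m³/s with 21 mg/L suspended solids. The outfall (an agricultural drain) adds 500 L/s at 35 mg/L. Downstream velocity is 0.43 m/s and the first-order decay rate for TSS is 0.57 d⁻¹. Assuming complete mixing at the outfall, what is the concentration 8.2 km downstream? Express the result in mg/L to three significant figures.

500 L/s = 0.5 m³/s.
After complete mixing, C₀ = (0.5·35 + 5·21) / 5.5 = 22.27 mg/L.
Travel time t = 8200 m / 0.43 m/s = 1.907e+04 s = 0.2207 d.
C = 22.27·exp(−0.57·0.2207) = 22.27·0.8818 = 19.64 mg/L.

19.6 mg/L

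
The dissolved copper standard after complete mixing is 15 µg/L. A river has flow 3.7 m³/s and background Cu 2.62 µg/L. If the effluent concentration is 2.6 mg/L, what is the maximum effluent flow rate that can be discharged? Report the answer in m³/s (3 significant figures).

0.0177 m³/s

2.62 µg/L = 0.00262 mg/L.
15 µg/L = 0.015 mg/L.
Mass balance at complete mixing: C_std·(Q_w + Q_r) = Q_w·C_e + Q_r·C_b.
Rearranging, Q_w = Q_r·(C_std − C_b)/(C_e − C_std) = 3.7·(0.015 − 0.00262) / (2.6 − 0.015) = 0.01772 m³/s.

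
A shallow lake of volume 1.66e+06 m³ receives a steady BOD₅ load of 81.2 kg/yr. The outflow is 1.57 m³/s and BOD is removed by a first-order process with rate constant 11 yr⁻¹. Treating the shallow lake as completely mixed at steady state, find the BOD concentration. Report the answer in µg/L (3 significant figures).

1.20 µg/L

Outflow Q = 1.57 m³/s × 3.156e+07 s/yr = 4.955e+07 m³/yr.
Steady-state CSTR mass balance: W = Q·C + k·V·C, so C = W/(Q + kV).
Q + kV = 4.955e+07 + 11·1.66e+06 = 6.781e+07 m³/yr.
C = 81.2/6.781e+07 = 1.198e-06 kg/m³ = 0.001198 mg/L = 1.198 µg/L.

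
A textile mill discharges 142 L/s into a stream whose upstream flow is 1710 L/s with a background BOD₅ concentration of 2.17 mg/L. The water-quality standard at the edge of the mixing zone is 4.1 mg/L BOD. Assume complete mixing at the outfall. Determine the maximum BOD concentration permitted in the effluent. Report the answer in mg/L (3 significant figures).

27.3 mg/L

142 L/s = 0.142 m³/s.
1710 L/s = 1.71 m³/s.
Mass balance: 4.1·1.852 = 0.142·Cₑ + 1.71·2.17.
Cₑ = (7.593 − 3.711) / 0.142 = 27.34 mg/L.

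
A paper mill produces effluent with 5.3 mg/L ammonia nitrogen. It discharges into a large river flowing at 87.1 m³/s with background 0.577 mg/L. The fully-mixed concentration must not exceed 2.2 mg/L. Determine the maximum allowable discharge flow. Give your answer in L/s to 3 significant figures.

Mass balance at complete mixing: C_std·(Q_w + Q_r) = Q_w·C_e + Q_r·C_b.
Rearranging, Q_w = Q_r·(C_std − C_b)/(C_e − C_std) = 87.1·(2.2 − 0.577) / (5.3 − 2.2) = 45.6 m³/s.
= 4.56e+04 L/s.

45600 L/s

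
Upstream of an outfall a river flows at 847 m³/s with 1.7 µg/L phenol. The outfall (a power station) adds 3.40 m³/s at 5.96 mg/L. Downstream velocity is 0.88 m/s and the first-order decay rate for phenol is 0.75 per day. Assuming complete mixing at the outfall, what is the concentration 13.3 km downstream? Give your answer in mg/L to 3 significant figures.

1.7 µg/L = 0.0017 mg/L.
After complete mixing, C₀ = (3.4·5.96 + 847·0.0017) / 850.4 = 0.02552 mg/L.
Travel time t = 1.33e+04 m / 0.88 m/s = 1.511e+04 s = 0.1749 d.
C = 0.02552·exp(−0.75·0.1749) = 0.02552·0.877 = 0.02238 mg/L.

0.0224 mg/L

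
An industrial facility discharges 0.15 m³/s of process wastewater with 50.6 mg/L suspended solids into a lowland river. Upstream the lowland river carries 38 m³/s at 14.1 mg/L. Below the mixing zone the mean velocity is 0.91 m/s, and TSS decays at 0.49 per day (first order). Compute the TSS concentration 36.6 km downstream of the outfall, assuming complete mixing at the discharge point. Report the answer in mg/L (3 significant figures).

11.3 mg/L

After complete mixing, C₀ = (0.15·50.6 + 38·14.1) / 38.15 = 14.24 mg/L.
Travel time t = 3.66e+04 m / 0.91 m/s = 4.022e+04 s = 0.4655 d.
C = 14.24·exp(−0.49·0.4655) = 14.24·0.796 = 11.34 mg/L.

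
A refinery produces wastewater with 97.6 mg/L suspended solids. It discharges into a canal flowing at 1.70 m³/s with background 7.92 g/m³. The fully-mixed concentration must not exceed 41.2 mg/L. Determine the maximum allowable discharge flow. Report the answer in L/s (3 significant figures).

1000 L/s

Mass balance at complete mixing: C_std·(Q_w + Q_r) = Q_w·C_e + Q_r·C_b.
Rearranging, Q_w = Q_r·(C_std − C_b)/(C_e − C_std) = 1.70·(41.2 − 7.92) / (97.6 − 41.2) = 1.003 m³/s.
= 1003 L/s.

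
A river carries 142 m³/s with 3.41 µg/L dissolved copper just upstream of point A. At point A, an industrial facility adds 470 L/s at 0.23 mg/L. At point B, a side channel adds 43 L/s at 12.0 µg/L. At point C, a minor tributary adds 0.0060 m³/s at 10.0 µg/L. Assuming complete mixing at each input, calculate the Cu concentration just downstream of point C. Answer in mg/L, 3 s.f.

3.41 µg/L = 0.00341 mg/L.
470 L/s = 0.47 m³/s.
After input A: C = (142·0.00341 + 0.47·0.23) / 142.5 = 0.004158 mg/L.
43 L/s = 0.043 m³/s.
12.0 µg/L = 0.012 mg/L.
After input B: C = (142.5·0.004158 + 0.043·0.012) / 142.5 = 0.00416 mg/L.
10.0 µg/L = 0.01 mg/L.
After input C: C = (142.5·0.00416 + 0.006·0.01) / 142.5 = 0.00416 mg/L.

0.00416 mg/L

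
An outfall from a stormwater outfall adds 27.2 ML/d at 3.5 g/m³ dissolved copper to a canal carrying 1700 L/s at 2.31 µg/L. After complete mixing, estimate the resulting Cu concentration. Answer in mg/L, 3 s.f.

0.549 mg/L

27.2 ML/d = 0.3148 m³/s.
1700 L/s = 1.7 m³/s.
2.31 µg/L = 0.00231 mg/L.
By mass balance at complete mixing, C = (0.3148·3.5 + 1.7·0.00231) / (0.3148 + 1.7) = 1.106/2.015 = 0.5488 mg/L.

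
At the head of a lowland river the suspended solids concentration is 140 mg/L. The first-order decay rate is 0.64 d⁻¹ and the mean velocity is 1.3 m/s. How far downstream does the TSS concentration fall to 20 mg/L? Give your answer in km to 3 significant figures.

342 km

From C = C₀·e^(−kt), t = ln(C₀/C)/k = ln(140/20)/0.64 = 1.946/0.64 = 3.04 d.
Distance = v·t = 1.3 m/s × 2.627e+05 s = 3.415e+05 m = 341.5 km.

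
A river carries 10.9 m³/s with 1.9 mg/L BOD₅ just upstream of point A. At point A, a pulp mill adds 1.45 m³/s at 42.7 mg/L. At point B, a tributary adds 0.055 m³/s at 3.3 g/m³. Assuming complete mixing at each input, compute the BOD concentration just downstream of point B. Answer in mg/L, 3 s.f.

6.68 mg/L

After input A: C = (10.9·1.9 + 1.45·42.7) / 12.35 = 6.69 mg/L.
After input B: C = (12.35·6.69 + 0.055·3.3) / 12.4 = 6.675 mg/L.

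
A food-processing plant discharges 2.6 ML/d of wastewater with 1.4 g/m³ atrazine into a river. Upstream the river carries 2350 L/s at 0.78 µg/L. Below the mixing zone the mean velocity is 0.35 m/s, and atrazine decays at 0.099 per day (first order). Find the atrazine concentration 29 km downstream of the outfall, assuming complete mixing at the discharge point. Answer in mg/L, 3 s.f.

0.0168 mg/L

2.6 ML/d = 0.03009 m³/s.
2350 L/s = 2.35 m³/s.
0.78 µg/L = 0.00078 mg/L.
After complete mixing, C₀ = (0.03009·1.4 + 2.35·0.00078) / 2.38 = 0.01847 mg/L.
Travel time t = 2.9e+04 m / 0.35 m/s = 8.286e+04 s = 0.959 d.
C = 0.01847·exp(−0.099·0.959) = 0.01847·0.9094 = 0.0168 mg/L.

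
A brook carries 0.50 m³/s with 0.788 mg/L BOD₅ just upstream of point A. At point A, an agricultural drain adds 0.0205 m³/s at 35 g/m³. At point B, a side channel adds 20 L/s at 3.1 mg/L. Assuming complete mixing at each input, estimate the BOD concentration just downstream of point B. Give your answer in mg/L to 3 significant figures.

After input A: C = (0.5·0.788 + 0.0205·35) / 0.5205 = 2.135 mg/L.
20 L/s = 0.02 m³/s.
After input B: C = (0.5205·2.135 + 0.02·3.1) / 0.5405 = 2.171 mg/L.

2.17 mg/L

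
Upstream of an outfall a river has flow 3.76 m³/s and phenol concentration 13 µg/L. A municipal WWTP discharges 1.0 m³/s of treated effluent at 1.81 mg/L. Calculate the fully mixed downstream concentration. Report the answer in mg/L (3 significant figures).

13 µg/L = 0.013 mg/L.
Flow-weighted mixing gives C = (1·1.81 + 3.76·0.013) / (1 + 3.76) = 1.859/4.76 = 0.3905 mg/L.

0.391 mg/L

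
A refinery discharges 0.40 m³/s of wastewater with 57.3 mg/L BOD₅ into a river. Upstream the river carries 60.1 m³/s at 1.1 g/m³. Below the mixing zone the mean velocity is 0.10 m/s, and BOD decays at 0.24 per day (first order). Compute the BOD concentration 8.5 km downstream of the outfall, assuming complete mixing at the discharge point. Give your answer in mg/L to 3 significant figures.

After complete mixing, C₀ = (0.4·57.3 + 60.1·1.1) / 60.5 = 1.472 mg/L.
Travel time t = 8500 m / 0.10 m/s = 8.5e+04 s = 0.9838 d.
C = 1.472·exp(−0.24·0.9838) = 1.472·0.7897 = 1.162 mg/L.

1.16 mg/L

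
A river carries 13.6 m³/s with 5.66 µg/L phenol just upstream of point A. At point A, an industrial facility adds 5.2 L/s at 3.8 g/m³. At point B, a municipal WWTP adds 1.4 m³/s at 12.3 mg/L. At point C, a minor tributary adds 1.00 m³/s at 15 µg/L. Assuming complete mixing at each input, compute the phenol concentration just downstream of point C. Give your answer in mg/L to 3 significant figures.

1.08 mg/L

5.66 µg/L = 0.00566 mg/L.
5.2 L/s = 0.0052 m³/s.
After input A: C = (13.6·0.00566 + 0.0052·3.8) / 13.61 = 0.00711 mg/L.
After input B: C = (13.61·0.00711 + 1.4·12.3) / 15.01 = 1.154 mg/L.
15 µg/L = 0.015 mg/L.
After input C: C = (15.01·1.154 + 1·0.015) / 16.01 = 1.083 mg/L.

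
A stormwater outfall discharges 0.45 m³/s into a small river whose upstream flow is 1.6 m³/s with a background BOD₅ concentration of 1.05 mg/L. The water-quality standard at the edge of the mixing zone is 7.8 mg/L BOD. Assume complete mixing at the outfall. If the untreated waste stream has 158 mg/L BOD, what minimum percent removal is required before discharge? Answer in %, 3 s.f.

Mass balance: 7.8·2.05 = 0.45·Cₑ + 1.6·1.05.
Cₑ = (15.99 − 1.68) / 0.45 = 31.8 mg/L.
Required removal = 1 − 31.8/158 = 79.87 %.

79.9 %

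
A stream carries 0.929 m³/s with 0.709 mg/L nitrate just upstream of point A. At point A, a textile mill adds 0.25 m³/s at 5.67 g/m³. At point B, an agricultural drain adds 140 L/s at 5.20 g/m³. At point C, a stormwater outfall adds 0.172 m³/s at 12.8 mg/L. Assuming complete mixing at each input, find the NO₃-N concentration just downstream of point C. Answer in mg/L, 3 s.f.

After input A: C = (0.929·0.709 + 0.25·5.67) / 1.179 = 1.761 mg/L.
140 L/s = 0.14 m³/s.
After input B: C = (1.179·1.761 + 0.14·5.2) / 1.319 = 2.126 mg/L.
After input C: C = (1.319·2.126 + 0.172·12.8) / 1.491 = 3.357 mg/L.

3.36 mg/L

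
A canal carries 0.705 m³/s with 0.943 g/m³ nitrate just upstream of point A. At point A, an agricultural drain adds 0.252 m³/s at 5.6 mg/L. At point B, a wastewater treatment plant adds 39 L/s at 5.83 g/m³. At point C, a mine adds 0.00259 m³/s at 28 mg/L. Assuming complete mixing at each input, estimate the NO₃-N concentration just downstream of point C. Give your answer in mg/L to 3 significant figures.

After input A: C = (0.705·0.943 + 0.252·5.6) / 0.957 = 2.169 mg/L.
39 L/s = 0.039 m³/s.
After input B: C = (0.957·2.169 + 0.039·5.83) / 0.996 = 2.313 mg/L.
After input C: C = (0.996·2.313 + 0.00259·28) / 0.9986 = 2.379 mg/L.

2.38 mg/L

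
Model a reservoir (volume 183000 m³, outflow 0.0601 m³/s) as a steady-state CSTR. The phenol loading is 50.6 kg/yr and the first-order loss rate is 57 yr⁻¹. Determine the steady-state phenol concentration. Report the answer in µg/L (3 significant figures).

Outflow Q = 0.0601 m³/s × 3.156e+07 s/yr = 1.897e+06 m³/yr.
Steady-state CSTR mass balance: W = Q·C + k·V·C, so C = W/(Q + kV).
Q + kV = 1.897e+06 + 57·183000 = 1.233e+07 m³/yr.
C = 50.6/1.233e+07 = 4.105e-06 kg/m³ = 0.004105 mg/L = 4.105 µg/L.

4.10 µg/L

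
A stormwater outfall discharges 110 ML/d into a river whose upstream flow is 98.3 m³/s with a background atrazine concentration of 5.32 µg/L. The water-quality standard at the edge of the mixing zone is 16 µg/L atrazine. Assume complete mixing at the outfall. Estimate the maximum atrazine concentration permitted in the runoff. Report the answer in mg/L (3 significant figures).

0.841 mg/L

110 ML/d = 1.273 m³/s.
5.32 µg/L = 0.00532 mg/L.
16 µg/L = 0.016 mg/L.
Mass balance: 0.016·99.57 = 1.273·Cₑ + 98.3·0.00532.
Cₑ = (1.593 − 0.523) / 1.273 = 0.8406 mg/L.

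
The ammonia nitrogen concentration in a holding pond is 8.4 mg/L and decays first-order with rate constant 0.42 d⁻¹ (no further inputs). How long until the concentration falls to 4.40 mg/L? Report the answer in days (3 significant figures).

1.54 d

t = ln(C₀/C)/k = ln(8.4/4.40)/0.42 = 0.6466/0.42 = 1.54 d.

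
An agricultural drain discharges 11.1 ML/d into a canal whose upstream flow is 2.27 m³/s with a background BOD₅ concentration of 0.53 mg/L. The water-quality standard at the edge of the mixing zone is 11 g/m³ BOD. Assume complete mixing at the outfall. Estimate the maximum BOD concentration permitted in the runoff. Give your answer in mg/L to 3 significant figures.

11.1 ML/d = 0.1285 m³/s.
Mass balance: 11·2.398 = 0.1285·Cₑ + 2.27·0.53.
Cₑ = (26.38 − 1.203) / 0.1285 = 196 mg/L.

196 mg/L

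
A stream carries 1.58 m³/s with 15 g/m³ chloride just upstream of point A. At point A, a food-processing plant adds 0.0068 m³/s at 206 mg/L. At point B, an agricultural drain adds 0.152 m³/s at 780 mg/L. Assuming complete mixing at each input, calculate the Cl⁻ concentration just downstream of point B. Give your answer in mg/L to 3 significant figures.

82.6 mg/L

After input A: C = (1.58·15 + 0.0068·206) / 1.587 = 15.82 mg/L.
After input B: C = (1.587·15.82 + 0.152·780) / 1.739 = 82.62 mg/L.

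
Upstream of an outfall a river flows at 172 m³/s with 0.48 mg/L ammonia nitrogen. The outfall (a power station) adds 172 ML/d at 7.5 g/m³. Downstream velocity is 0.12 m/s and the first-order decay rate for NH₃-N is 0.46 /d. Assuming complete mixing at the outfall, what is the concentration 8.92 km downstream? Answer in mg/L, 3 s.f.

0.377 mg/L

172 ML/d = 1.991 m³/s.
After complete mixing, C₀ = (1.991·7.5 + 172·0.48) / 174 = 0.5603 mg/L.
Travel time t = 8920 m / 0.12 m/s = 7.433e+04 s = 0.8603 d.
C = 0.5603·exp(−0.46·0.8603) = 0.5603·0.6732 = 0.3772 mg/L.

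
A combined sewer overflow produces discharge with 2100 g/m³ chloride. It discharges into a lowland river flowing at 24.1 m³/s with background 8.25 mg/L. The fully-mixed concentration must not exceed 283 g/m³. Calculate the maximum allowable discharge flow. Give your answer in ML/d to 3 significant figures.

Mass balance at complete mixing: C_std·(Q_w + Q_r) = Q_w·C_e + Q_r·C_b.
Rearranging, Q_w = Q_r·(C_std − C_b)/(C_e − C_std) = 24.1·(283 − 8.25) / (2100 − 283) = 3.644 m³/s.
= 314.9 ML/d.

315 ML/d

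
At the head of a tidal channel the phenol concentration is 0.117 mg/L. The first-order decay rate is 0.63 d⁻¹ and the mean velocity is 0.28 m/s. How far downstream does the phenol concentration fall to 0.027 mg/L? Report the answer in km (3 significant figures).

56.3 km

From C = C₀·e^(−kt), t = ln(C₀/C)/k = ln(0.117/0.027)/0.63 = 1.466/0.63 = 2.328 d.
Distance = v·t = 0.28 m/s × 2.011e+05 s = 5.631e+04 m = 56.31 km.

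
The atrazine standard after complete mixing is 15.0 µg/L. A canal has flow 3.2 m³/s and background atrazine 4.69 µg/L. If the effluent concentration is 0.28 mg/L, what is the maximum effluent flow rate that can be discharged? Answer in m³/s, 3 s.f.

4.69 µg/L = 0.00469 mg/L.
15.0 µg/L = 0.015 mg/L.
Mass balance at complete mixing: C_std·(Q_w + Q_r) = Q_w·C_e + Q_r·C_b.
Rearranging, Q_w = Q_r·(C_std − C_b)/(C_e − C_std) = 3.2·(0.015 − 0.00469) / (0.28 − 0.015) = 0.1245 m³/s.

0.124 m³/s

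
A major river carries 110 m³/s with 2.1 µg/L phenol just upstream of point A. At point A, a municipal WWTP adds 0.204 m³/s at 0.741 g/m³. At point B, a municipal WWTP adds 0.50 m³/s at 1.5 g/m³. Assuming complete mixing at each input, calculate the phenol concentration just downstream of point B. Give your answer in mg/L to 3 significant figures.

0.0102 mg/L

2.1 µg/L = 0.0021 mg/L.
After input A: C = (110·0.0021 + 0.204·0.741) / 110.2 = 0.003468 mg/L.
After input B: C = (110.2·0.003468 + 0.5·1.5) / 110.7 = 0.01023 mg/L.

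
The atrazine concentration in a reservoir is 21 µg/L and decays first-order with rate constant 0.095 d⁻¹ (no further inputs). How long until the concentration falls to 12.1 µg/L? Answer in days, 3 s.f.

5.80 d

t = ln(C₀/C)/k = ln(21/12.1)/0.095 = 0.5513/0.095 = 5.803 d.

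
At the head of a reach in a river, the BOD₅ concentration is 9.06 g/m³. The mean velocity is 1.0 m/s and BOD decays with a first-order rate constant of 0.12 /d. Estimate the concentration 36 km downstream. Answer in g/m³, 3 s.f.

8.62 g/m³

Travel time t = 36 km / 1.0 m/s = 3.6e+04/1.0 = 3.6e+04 s = 0.4167 d.
First-order decay: C = 9.06·exp(−0.12·0.4167) = 9.06·0.9512 = 8.618 g/m³.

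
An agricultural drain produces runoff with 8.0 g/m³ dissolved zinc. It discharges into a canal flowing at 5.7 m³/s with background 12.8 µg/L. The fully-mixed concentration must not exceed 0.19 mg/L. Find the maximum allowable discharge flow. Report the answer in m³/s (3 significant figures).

0.129 m³/s

12.8 µg/L = 0.0128 mg/L.
Mass balance at complete mixing: C_std·(Q_w + Q_r) = Q_w·C_e + Q_r·C_b.
Rearranging, Q_w = Q_r·(C_std − C_b)/(C_e − C_std) = 5.7·(0.19 − 0.0128) / (8 − 0.19) = 0.1293 m³/s.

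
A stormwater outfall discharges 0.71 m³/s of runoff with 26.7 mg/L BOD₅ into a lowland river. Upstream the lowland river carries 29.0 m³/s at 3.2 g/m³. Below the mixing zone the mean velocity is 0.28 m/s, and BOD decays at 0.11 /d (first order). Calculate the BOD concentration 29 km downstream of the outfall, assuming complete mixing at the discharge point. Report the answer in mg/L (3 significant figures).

3.30 mg/L

After complete mixing, C₀ = (0.71·26.7 + 29·3.2) / 29.71 = 3.762 mg/L.
Travel time t = 2.9e+04 m / 0.28 m/s = 1.036e+05 s = 1.199 d.
C = 3.762·exp(−0.11·1.199) = 3.762·0.8765 = 3.297 mg/L.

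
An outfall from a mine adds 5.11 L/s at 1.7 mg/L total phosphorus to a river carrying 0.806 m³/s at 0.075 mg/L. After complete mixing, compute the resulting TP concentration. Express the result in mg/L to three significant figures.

5.11 L/s = 0.00511 m³/s.
By mass balance at complete mixing, C = (0.00511·1.7 + 0.806·0.075) / (0.00511 + 0.806) = 0.06914/0.8111 = 0.08524 mg/L.

0.0852 mg/L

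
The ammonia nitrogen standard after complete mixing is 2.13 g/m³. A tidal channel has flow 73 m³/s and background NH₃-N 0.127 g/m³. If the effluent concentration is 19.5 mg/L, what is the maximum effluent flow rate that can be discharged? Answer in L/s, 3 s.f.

8420 L/s

Mass balance at complete mixing: C_std·(Q_w + Q_r) = Q_w·C_e + Q_r·C_b.
Rearranging, Q_w = Q_r·(C_std − C_b)/(C_e − C_std) = 73·(2.13 − 0.127) / (19.5 − 2.13) = 8.418 m³/s.
= 8418 L/s.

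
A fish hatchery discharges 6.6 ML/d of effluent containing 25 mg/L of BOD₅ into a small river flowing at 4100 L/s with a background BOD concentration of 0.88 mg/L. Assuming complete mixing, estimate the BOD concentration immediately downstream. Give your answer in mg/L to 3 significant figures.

1.32 mg/L

6.6 ML/d = 0.07639 m³/s.
4100 L/s = 4.1 m³/s.
Flow-weighted mixing gives C = (0.07639·25 + 4.1·0.88) / (0.07639 + 4.1) = 5.518/4.176 = 1.321 mg/L.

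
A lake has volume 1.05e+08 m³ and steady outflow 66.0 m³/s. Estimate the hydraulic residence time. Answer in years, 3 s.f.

Q = 66.0 m³/s × 3.156e+07 s/yr = 2.083e+09 m³/yr.
Hydraulic residence time τ = V/Q = 1.05e+08/2.083e+09 = 0.05041 yr.

0.0504 yr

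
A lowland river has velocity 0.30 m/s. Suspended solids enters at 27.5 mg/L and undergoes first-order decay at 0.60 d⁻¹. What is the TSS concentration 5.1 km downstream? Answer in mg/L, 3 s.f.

24.4 mg/L

Travel time t = 5.1 km / 0.30 m/s = 5100/0.30 = 1.7e+04 s = 0.1968 d.
First-order decay: C = 27.5·exp(−0.60·0.1968) = 27.5·0.8886 = 24.44 mg/L.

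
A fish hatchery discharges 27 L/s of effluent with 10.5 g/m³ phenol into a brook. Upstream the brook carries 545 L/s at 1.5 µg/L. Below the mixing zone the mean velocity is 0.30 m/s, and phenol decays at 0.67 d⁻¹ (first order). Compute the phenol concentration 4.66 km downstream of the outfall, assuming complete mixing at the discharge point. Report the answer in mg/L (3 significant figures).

0.441 mg/L

27 L/s = 0.027 m³/s.
545 L/s = 0.545 m³/s.
1.5 µg/L = 0.0015 mg/L.
After complete mixing, C₀ = (0.027·10.5 + 0.545·0.0015) / 0.572 = 0.4971 mg/L.
Travel time t = 4660 m / 0.30 m/s = 1.553e+04 s = 0.1798 d.
C = 0.4971·exp(−0.67·0.1798) = 0.4971·0.8865 = 0.4407 mg/L.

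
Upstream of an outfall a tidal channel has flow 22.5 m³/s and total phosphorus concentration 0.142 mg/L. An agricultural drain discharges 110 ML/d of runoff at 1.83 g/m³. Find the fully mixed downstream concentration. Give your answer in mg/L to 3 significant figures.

110 ML/d = 1.273 m³/s.
Flow-weighted mixing gives C = (1.273·1.83 + 22.5·0.142) / (1.273 + 22.5) = 5.525/23.77 = 0.2324 mg/L.

0.232 mg/L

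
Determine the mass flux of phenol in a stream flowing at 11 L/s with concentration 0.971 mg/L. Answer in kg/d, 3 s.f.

11 L/s = 0.011 m³/s.
Mass flux = Q·C = 0.011 m³/s × 0.971 g/m³ = 0.01068 g/s.
= 0.01068 g/s × 86.4 = 0.9228 kg/d.

0.923 kg/d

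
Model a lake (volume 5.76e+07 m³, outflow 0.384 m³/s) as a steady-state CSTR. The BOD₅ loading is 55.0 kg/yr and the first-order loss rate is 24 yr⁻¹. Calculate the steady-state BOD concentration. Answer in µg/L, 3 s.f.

0.0394 µg/L

Outflow Q = 0.384 m³/s × 3.156e+07 s/yr = 1.212e+07 m³/yr.
Steady-state CSTR mass balance: W = Q·C + k·V·C, so C = W/(Q + kV).
Q + kV = 1.212e+07 + 24·5.76e+07 = 1.395e+09 m³/yr.
C = 55.0/1.395e+09 = 3.944e-08 kg/m³ = 3.944e-05 mg/L = 0.03944 µg/L.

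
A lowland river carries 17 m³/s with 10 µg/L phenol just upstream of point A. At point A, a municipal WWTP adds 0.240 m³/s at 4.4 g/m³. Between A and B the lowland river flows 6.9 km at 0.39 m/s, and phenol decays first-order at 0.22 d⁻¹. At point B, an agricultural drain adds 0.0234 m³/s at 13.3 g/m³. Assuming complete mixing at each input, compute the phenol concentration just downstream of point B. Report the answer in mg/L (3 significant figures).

0.0859 mg/L

10 µg/L = 0.01 mg/L.
After input A: C = (17·0.01 + 0.24·4.4) / 17.24 = 0.07111 mg/L.
Over the 6.9 km reach to input B (t = 1.769e+04 s = 0.2048 d), decay gives C = 0.07111·exp(−0.22·0.2048) = 0.06798 mg/L.
After input B: C = (17.24·0.06798 + 0.0234·13.3) / 17.26 = 0.08592 mg/L.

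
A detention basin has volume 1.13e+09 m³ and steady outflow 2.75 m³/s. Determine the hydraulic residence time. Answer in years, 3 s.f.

13.0 yr

Q = 2.75 m³/s × 3.156e+07 s/yr = 8.678e+07 m³/yr.
Hydraulic residence time τ = V/Q = 1.13e+09/8.678e+07 = 13.02 yr.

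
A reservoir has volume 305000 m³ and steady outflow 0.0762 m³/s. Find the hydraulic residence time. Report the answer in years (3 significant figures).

0.127 yr

Q = 0.0762 m³/s × 3.156e+07 s/yr = 2.405e+06 m³/yr.
Hydraulic residence time τ = V/Q = 305000/2.405e+06 = 0.1268 yr.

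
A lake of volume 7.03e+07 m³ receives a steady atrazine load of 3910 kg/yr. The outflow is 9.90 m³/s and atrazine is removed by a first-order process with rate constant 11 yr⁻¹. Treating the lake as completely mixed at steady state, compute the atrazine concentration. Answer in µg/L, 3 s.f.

3.60 µg/L

Outflow Q = 9.90 m³/s × 3.156e+07 s/yr = 3.124e+08 m³/yr.
Steady-state CSTR mass balance: W = Q·C + k·V·C, so C = W/(Q + kV).
Q + kV = 3.124e+08 + 11·7.03e+07 = 1.086e+09 m³/yr.
C = 3910/1.086e+09 = 3.601e-06 kg/m³ = 0.003601 mg/L = 3.601 µg/L.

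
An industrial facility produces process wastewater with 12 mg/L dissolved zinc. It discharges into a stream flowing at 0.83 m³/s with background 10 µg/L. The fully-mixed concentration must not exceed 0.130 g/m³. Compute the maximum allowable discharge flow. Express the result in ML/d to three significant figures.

10 µg/L = 0.01 mg/L.
Mass balance at complete mixing: C_std·(Q_w + Q_r) = Q_w·C_e + Q_r·C_b.
Rearranging, Q_w = Q_r·(C_std − C_b)/(C_e − C_std) = 0.83·(0.13 − 0.01) / (12 − 0.13) = 0.008391 m³/s.
= 0.725 ML/d.

0.725 ML/d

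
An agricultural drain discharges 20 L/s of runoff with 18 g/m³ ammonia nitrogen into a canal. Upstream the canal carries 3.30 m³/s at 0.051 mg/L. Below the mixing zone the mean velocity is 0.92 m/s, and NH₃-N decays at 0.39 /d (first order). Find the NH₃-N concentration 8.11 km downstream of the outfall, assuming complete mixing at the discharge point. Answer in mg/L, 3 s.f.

20 L/s = 0.02 m³/s.
After complete mixing, C₀ = (0.02·18 + 3.3·0.051) / 3.32 = 0.1591 mg/L.
Travel time t = 8110 m / 0.92 m/s = 8815 s = 0.102 d.
C = 0.1591·exp(−0.39·0.102) = 0.1591·0.961 = 0.1529 mg/L.

0.153 mg/L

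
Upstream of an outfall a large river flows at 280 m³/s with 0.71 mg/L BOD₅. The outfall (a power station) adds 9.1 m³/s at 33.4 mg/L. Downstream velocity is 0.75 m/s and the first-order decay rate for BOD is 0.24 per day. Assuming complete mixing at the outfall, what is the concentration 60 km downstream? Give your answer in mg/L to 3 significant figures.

After complete mixing, C₀ = (9.1·33.4 + 280·0.71) / 289.1 = 1.739 mg/L.
Travel time t = 6e+04 m / 0.75 m/s = 8e+04 s = 0.9259 d.
C = 1.739·exp(−0.24·0.9259) = 1.739·0.8007 = 1.392 mg/L.

1.39 mg/L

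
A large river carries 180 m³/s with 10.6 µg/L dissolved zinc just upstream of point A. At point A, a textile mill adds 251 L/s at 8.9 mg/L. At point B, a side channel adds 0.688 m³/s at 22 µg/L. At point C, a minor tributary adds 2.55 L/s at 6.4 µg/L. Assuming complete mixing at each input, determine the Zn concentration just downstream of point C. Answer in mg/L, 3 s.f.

0.0230 mg/L

10.6 µg/L = 0.0106 mg/L.
251 L/s = 0.251 m³/s.
After input A: C = (180·0.0106 + 0.251·8.9) / 180.3 = 0.02298 mg/L.
22 µg/L = 0.022 mg/L.
After input B: C = (180.3·0.02298 + 0.688·0.022) / 180.9 = 0.02297 mg/L.
2.55 L/s = 0.00255 m³/s.
6.4 µg/L = 0.0064 mg/L.
After input C: C = (180.9·0.02297 + 0.00255·0.0064) / 180.9 = 0.02297 mg/L.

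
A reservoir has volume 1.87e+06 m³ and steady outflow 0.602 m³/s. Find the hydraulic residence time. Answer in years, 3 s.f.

0.0984 yr

Q = 0.602 m³/s × 3.156e+07 s/yr = 1.9e+07 m³/yr.
Hydraulic residence time τ = V/Q = 1.87e+06/1.9e+07 = 0.09843 yr.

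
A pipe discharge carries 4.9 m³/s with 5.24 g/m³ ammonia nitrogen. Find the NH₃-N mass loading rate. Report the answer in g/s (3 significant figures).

Mass flux = Q·C = 4.9 m³/s × 5.24 g/m³ = 25.68 g/s.

25.7 g/s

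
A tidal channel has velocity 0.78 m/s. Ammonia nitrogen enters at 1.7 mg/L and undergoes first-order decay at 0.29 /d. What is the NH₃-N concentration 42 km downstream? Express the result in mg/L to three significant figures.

1.42 mg/L

Travel time t = 42 km / 0.78 m/s = 4.2e+04/0.78 = 5.385e+04 s = 0.6232 d.
First-order decay: C = 1.7·exp(−0.29·0.6232) = 1.7·0.8347 = 1.419 mg/L.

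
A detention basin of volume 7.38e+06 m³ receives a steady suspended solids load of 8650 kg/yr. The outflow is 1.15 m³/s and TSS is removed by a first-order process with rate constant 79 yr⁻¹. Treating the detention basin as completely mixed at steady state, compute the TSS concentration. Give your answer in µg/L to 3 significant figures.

14.0 µg/L

Outflow Q = 1.15 m³/s × 3.156e+07 s/yr = 3.629e+07 m³/yr.
Steady-state CSTR mass balance: W = Q·C + k·V·C, so C = W/(Q + kV).
Q + kV = 3.629e+07 + 79·7.38e+06 = 6.193e+08 m³/yr.
C = 8650/6.193e+08 = 1.397e-05 kg/m³ = 0.01397 mg/L = 13.97 µg/L.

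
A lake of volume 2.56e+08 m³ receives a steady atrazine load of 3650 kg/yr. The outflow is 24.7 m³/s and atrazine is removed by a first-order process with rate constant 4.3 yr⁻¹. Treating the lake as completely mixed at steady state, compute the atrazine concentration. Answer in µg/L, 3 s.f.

1.94 µg/L

Outflow Q = 24.7 m³/s × 3.156e+07 s/yr = 7.795e+08 m³/yr.
Steady-state CSTR mass balance: W = Q·C + k·V·C, so C = W/(Q + kV).
Q + kV = 7.795e+08 + 4.3·2.56e+08 = 1.88e+09 m³/yr.
C = 3650/1.88e+09 = 1.941e-06 kg/m³ = 0.001941 mg/L = 1.941 µg/L.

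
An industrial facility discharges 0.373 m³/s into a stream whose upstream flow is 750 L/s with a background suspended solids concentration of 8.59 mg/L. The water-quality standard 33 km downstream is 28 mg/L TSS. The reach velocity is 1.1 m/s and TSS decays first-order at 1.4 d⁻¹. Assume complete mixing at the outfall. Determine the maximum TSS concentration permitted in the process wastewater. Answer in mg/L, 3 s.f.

120 mg/L

750 L/s = 0.75 m³/s.
Travel time to the compliance point: t = 3.3e+04/1.1 = 3e+04 s = 0.3472 d; decay factor exp(−1.4·0.3472) = 0.615.
So the concentration just after mixing may be at most 28/0.615 = 45.53 mg/L.
Mass balance: 45.53·1.123 = 0.373·Cₑ + 0.75·8.59.
Cₑ = (51.13 − 6.442) / 0.373 = 119.8 mg/L.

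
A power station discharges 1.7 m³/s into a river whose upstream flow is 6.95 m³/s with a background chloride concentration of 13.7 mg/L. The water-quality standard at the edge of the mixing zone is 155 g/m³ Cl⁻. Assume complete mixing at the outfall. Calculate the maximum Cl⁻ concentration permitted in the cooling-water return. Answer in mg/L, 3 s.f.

Mass balance: 155·8.65 = 1.7·Cₑ + 6.95·13.7.
Cₑ = (1341 − 95.22) / 1.7 = 732.7 mg/L.

733 mg/L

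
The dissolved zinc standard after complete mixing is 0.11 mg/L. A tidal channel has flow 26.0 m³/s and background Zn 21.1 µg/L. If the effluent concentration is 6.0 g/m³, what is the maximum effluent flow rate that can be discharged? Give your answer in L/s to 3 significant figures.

21.1 µg/L = 0.0211 mg/L.
Mass balance at complete mixing: C_std·(Q_w + Q_r) = Q_w·C_e + Q_r·C_b.
Rearranging, Q_w = Q_r·(C_std − C_b)/(C_e − C_std) = 26.0·(0.11 − 0.0211) / (6 − 0.11) = 0.3924 m³/s.
= 392.4 L/s.

392 L/s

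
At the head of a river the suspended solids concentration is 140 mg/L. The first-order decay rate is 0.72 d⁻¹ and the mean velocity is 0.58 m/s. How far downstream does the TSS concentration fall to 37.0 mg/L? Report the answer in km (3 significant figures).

92.6 km

From C = C₀·e^(−kt), t = ln(C₀/C)/k = ln(140/37.0)/0.72 = 1.331/0.72 = 1.848 d.
Distance = v·t = 0.58 m/s × 1.597e+05 s = 9.262e+04 m = 92.62 km.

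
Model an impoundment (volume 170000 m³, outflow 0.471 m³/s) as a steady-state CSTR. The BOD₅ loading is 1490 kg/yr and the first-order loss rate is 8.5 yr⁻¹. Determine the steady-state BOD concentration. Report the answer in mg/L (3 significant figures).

0.0914 mg/L

Outflow Q = 0.471 m³/s × 3.156e+07 s/yr = 1.486e+07 m³/yr.
Steady-state CSTR mass balance: W = Q·C + k·V·C, so C = W/(Q + kV).
Q + kV = 1.486e+07 + 8.5·170000 = 1.631e+07 m³/yr.
C = 1490/1.631e+07 = 9.136e-05 kg/m³ = 0.09136 mg/L.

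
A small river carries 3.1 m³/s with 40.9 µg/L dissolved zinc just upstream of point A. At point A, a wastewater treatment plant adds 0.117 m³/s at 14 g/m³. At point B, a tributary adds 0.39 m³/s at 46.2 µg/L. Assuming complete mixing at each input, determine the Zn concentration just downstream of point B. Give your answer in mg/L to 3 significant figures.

40.9 µg/L = 0.0409 mg/L.
After input A: C = (3.1·0.0409 + 0.117·14) / 3.217 = 0.5486 mg/L.
46.2 µg/L = 0.0462 mg/L.
After input B: C = (3.217·0.5486 + 0.39·0.0462) / 3.607 = 0.4943 mg/L.

0.494 mg/L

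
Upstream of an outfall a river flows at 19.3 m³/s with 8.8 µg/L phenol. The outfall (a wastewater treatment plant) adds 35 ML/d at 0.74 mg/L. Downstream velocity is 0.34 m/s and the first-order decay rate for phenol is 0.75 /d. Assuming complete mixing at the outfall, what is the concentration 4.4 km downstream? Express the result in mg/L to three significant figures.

35 ML/d = 0.4051 m³/s.
8.8 µg/L = 0.0088 mg/L.
After complete mixing, C₀ = (0.4051·0.74 + 19.3·0.0088) / 19.71 = 0.02383 mg/L.
Travel time t = 4400 m / 0.34 m/s = 1.294e+04 s = 0.1498 d.
C = 0.02383·exp(−0.75·0.1498) = 0.02383·0.8937 = 0.0213 mg/L.

0.0213 mg/L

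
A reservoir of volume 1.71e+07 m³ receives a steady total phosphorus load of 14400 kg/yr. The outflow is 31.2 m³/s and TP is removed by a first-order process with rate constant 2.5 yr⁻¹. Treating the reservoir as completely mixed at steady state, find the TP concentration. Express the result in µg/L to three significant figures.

Outflow Q = 31.2 m³/s × 3.156e+07 s/yr = 9.846e+08 m³/yr.
Steady-state CSTR mass balance: W = Q·C + k·V·C, so C = W/(Q + kV).
Q + kV = 9.846e+08 + 2.5·1.71e+07 = 1.027e+09 m³/yr.
C = 14400/1.027e+09 = 1.402e-05 kg/m³ = 0.01402 mg/L = 14.02 µg/L.

14.0 µg/L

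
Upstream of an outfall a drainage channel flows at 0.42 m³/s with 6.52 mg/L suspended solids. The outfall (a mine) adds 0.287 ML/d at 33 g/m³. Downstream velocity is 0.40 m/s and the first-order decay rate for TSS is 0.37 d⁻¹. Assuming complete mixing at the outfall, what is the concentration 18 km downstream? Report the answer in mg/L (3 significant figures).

0.287 ML/d = 0.003322 m³/s.
After complete mixing, C₀ = (0.003322·33 + 0.42·6.52) / 0.4233 = 6.728 mg/L.
Travel time t = 1.8e+04 m / 0.40 m/s = 4.5e+04 s = 0.5208 d.
C = 6.728·exp(−0.37·0.5208) = 6.728·0.8247 = 5.549 mg/L.

5.55 mg/L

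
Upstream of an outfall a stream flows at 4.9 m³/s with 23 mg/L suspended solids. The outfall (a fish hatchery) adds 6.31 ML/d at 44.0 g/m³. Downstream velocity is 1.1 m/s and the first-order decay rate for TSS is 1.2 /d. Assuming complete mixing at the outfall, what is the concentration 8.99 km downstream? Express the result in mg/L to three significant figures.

20.8 mg/L

6.31 ML/d = 0.07303 m³/s.
After complete mixing, C₀ = (0.07303·44 + 4.9·23) / 4.973 = 23.31 mg/L.
Travel time t = 8990 m / 1.1 m/s = 8173 s = 0.09459 d.
C = 23.31·exp(−1.2·0.09459) = 23.31·0.8927 = 20.81 mg/L.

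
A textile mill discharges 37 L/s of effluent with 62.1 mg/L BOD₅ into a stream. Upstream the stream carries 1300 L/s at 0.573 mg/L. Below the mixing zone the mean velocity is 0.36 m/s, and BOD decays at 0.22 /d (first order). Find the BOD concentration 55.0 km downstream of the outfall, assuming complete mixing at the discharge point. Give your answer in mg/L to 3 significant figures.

1.54 mg/L

37 L/s = 0.037 m³/s.
1300 L/s = 1.3 m³/s.
After complete mixing, C₀ = (0.037·62.1 + 1.3·0.573) / 1.337 = 2.276 mg/L.
Travel time t = 5.5e+04 m / 0.36 m/s = 1.528e+05 s = 1.768 d.
C = 2.276·exp(−0.22·1.768) = 2.276·0.6777 = 1.542 mg/L.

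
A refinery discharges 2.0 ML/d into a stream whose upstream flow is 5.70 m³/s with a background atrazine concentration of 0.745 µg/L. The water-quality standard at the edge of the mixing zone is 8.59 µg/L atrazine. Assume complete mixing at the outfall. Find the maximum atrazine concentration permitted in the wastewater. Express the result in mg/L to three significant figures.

1.94 mg/L

2.0 ML/d = 0.02315 m³/s.
0.745 µg/L = 0.000745 mg/L.
8.59 µg/L = 0.00859 mg/L.
Mass balance: 0.00859·5.723 = 0.02315·Cₑ + 5.7·0.000745.
Cₑ = (0.04916 − 0.004247) / 0.02315 = 1.94 mg/L.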